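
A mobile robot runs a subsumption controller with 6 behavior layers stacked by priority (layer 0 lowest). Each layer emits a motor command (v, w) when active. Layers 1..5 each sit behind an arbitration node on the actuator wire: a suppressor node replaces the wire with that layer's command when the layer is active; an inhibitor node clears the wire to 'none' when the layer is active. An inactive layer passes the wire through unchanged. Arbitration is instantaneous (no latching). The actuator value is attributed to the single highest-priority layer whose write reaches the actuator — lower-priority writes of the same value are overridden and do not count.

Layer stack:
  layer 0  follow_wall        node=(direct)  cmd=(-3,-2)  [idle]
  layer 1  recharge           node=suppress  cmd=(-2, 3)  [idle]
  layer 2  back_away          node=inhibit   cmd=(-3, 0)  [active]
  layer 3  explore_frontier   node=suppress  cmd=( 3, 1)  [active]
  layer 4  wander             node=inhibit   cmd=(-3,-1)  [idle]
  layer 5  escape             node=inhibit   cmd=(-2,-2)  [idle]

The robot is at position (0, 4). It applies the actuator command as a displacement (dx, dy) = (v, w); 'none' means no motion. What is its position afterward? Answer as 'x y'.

L0 follow_wall: idle → wire = none
L1 recharge: idle → wire stays none
L2 back_away: active, inhibitor → wire = none
L3 explore_frontier: active, suppressor → wire = (3, 1)
L4 wander: idle → wire stays (3, 1)
L5 escape: idle → wire stays (3, 1)
actuator = (3, 1)
position: (0, 4) + (3, 1) = (3, 5)

3 5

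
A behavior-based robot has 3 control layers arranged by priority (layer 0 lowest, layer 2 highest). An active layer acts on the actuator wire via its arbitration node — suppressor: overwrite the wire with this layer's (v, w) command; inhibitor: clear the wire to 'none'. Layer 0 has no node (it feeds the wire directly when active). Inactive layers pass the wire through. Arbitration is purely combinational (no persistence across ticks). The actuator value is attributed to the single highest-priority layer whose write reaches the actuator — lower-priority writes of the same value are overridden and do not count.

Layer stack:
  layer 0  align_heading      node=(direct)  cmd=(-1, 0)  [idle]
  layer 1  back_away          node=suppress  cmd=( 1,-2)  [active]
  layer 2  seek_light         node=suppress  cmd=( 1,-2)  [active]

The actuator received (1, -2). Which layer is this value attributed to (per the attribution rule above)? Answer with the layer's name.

L0 align_heading: idle → wire = none
L1 back_away: active, suppressor → wire = (1, -2)
L2 seek_light: active, suppressor → wire = (1, -2)
actuator = (1, -2)
last writer: layer 2 = seek_light

seek_light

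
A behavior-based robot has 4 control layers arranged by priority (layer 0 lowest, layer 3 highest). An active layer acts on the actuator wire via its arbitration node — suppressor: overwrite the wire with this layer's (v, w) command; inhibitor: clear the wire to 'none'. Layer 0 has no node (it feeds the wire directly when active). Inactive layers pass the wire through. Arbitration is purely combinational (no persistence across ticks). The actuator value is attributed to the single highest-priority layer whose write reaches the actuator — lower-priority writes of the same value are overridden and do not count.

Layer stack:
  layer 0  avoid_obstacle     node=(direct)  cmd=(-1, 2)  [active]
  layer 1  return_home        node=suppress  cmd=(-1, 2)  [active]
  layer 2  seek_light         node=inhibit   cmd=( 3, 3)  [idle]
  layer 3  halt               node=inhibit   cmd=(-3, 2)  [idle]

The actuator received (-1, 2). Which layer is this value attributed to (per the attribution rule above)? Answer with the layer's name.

layer 0 (avoid_obstacle) active — direct: (-1, 2)
layer 1 (return_home) active — suppresses: (-1, 2)
layer 2 (seek_light) idle — unchanged: (-1, 2)
layer 3 (halt) idle — unchanged: (-1, 2)
→ actuator (-1, 2)
last writer: layer 1 = return_home

return_home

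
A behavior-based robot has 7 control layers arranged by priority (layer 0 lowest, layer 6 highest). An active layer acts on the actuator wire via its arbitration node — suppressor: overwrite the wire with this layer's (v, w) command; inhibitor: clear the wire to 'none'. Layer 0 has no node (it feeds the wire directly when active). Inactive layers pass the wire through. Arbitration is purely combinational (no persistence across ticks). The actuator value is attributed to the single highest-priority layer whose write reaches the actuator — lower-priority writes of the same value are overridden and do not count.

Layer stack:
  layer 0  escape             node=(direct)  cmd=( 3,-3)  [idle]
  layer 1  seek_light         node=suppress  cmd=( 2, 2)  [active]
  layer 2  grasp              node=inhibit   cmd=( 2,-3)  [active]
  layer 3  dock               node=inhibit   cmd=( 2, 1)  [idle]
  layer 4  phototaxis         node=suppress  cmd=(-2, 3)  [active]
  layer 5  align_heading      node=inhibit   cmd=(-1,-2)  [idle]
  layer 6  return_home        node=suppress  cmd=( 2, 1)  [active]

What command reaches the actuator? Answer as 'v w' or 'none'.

2 1

L0 escape: idle → wire = none
L1 seek_light: active, suppressor → wire = (2, 2)
L2 grasp: active, inhibitor → wire = none
L3 dock: idle → wire stays none
L4 phototaxis: active, suppressor → wire = (-2, 3)
L5 align_heading: idle → wire stays (-2, 3)
L6 return_home: active, suppressor → wire = (2, 1)
actuator = (2, 1)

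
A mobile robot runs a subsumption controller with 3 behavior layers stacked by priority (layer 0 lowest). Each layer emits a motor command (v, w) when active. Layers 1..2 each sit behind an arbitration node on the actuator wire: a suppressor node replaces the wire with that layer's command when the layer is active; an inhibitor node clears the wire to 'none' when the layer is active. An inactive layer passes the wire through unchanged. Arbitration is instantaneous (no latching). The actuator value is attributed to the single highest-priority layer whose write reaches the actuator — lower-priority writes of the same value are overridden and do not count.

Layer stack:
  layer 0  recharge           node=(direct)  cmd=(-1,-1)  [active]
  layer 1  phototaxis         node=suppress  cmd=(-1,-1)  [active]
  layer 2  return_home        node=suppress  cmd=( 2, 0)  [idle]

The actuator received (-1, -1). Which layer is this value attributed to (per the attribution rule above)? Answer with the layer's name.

phototaxis

[0] recharge on; wire := (-1, -1)
[1] phototaxis on (suppress); wire := (-1, -1)
[2] return_home off; pass (-1, -1)
output (-1, -1)
last writer: layer 1 = phototaxis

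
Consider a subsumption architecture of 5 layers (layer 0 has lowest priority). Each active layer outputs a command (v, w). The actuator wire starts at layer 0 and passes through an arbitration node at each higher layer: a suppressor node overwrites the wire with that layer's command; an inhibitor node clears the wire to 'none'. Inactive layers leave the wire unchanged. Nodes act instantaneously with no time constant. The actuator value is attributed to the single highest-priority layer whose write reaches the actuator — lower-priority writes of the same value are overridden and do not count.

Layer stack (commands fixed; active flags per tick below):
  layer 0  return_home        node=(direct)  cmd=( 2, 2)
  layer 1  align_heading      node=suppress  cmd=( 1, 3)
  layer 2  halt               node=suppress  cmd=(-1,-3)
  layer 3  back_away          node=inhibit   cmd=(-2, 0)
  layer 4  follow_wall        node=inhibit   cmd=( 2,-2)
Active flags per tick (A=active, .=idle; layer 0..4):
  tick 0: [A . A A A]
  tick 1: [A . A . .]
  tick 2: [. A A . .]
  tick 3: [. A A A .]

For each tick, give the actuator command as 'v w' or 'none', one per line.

none
-1 -3
-1 -3
none

tick 0:
  L0 return_home: active, feeds wire = (2, 2)
  L1 align_heading: idle → wire stays (2, 2)
  L2 halt: active, suppressor → wire = (-1, -3)
  L3 back_away: active, inhibitor → wire = none
  L4 follow_wall: active, inhibitor → wire = none
  actuator = none
tick 1:
  L0 return_home: active, feeds wire = (2, 2)
  L1 align_heading: idle → wire stays (2, 2)
  L2 halt: active, suppressor → wire = (-1, -3)
  L3 back_away: idle → wire stays (-1, -3)
  L4 follow_wall: idle → wire stays (-1, -3)
  actuator = (-1, -3)
tick 2:
  L0 return_home: idle → wire = none
  L1 align_heading: active, suppressor → wire = (1, 3)
  L2 halt: active, suppressor → wire = (-1, -3)
  L3 back_away: idle → wire stays (-1, -3)
  L4 follow_wall: idle → wire stays (-1, -3)
  actuator = (-1, -3)
tick 3:
  L0 return_home: idle → wire = none
  L1 align_heading: active, suppressor → wire = (1, 3)
  L2 halt: active, suppressor → wire = (-1, -3)
  L3 back_away: active, inhibitor → wire = none
  L4 follow_wall: idle → wire stays none
  actuator = none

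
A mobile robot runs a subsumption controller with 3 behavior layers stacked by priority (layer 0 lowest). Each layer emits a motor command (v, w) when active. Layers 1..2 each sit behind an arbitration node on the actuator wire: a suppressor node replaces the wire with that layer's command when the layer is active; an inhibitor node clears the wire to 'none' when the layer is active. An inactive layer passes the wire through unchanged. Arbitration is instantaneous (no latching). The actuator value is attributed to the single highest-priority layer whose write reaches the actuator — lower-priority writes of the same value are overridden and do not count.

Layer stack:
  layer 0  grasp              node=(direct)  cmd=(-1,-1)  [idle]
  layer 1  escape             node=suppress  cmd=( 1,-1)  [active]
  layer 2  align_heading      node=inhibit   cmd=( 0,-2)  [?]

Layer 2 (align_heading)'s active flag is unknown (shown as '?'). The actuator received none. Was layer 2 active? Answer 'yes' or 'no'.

yes

If layer 2 is active=yes:
  actuator would be none
If layer 2 is active=no:
  actuator would be (1, -1)
Observed none, so layer 2 was active.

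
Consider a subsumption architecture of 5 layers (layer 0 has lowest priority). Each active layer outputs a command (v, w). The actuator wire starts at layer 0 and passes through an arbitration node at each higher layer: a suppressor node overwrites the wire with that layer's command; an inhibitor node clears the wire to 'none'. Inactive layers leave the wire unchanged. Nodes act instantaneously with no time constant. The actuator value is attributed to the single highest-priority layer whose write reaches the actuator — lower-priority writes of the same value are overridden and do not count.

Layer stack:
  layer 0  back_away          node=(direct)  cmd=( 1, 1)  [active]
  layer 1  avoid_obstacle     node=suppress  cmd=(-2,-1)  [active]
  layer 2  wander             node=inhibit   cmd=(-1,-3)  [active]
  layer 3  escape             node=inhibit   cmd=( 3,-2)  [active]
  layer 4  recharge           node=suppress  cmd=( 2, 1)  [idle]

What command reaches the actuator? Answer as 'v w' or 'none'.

none

layer 0 (back_away) active — direct: (1, 1)
layer 1 (avoid_obstacle) active — suppresses: (-2, -1)
layer 2 (wander) active — inhibits: none
layer 3 (escape) active — inhibits: none
layer 4 (recharge) idle — unchanged: none
→ actuator none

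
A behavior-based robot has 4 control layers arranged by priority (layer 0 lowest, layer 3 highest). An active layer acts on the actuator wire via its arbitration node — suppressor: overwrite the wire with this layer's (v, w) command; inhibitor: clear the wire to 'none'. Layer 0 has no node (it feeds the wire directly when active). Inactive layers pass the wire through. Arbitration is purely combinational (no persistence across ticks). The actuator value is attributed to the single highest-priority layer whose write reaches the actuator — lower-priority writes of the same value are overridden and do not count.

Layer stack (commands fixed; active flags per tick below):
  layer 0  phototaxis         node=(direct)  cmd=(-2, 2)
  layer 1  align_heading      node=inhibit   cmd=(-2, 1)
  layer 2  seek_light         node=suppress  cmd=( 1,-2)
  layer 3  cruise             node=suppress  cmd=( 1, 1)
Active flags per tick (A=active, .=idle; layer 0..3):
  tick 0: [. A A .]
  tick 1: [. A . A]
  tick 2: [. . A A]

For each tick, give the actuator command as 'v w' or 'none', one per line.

1 -2
1 1
1 1

tick 0:
  layer 0 (phototaxis) idle — none
  layer 1 (align_heading) active — inhibits: none
  layer 2 (seek_light) active — suppresses: (1, -2)
  layer 3 (cruise) idle — unchanged: (1, -2)
  → actuator (1, -2)
tick 1:
  layer 0 (phototaxis) idle — none
  layer 1 (align_heading) active — inhibits: none
  layer 2 (seek_light) idle — unchanged: none
  layer 3 (cruise) active — suppresses: (1, 1)
  → actuator (1, 1)
tick 2:
  layer 0 (phototaxis) idle — none
  layer 1 (align_heading) idle — unchanged: none
  layer 2 (seek_light) active — suppresses: (1, -2)
  layer 3 (cruise) active — suppresses: (1, 1)
  → actuator (1, 1)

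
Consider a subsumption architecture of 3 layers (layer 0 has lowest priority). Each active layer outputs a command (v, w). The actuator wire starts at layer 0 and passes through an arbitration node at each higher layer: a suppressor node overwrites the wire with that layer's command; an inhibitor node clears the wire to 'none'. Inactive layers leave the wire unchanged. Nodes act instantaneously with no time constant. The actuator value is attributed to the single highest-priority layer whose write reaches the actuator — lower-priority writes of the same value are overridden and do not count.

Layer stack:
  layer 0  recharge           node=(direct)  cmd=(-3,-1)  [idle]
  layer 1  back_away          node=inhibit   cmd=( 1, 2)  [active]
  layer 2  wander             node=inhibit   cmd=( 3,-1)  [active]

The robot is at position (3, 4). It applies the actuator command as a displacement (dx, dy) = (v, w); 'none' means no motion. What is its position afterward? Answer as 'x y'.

3 4

layer 0 (recharge) idle — none
layer 1 (back_away) active — inhibits: none
layer 2 (wander) active — inhibits: none
→ actuator none
position: (3, 4) + none = (3, 4)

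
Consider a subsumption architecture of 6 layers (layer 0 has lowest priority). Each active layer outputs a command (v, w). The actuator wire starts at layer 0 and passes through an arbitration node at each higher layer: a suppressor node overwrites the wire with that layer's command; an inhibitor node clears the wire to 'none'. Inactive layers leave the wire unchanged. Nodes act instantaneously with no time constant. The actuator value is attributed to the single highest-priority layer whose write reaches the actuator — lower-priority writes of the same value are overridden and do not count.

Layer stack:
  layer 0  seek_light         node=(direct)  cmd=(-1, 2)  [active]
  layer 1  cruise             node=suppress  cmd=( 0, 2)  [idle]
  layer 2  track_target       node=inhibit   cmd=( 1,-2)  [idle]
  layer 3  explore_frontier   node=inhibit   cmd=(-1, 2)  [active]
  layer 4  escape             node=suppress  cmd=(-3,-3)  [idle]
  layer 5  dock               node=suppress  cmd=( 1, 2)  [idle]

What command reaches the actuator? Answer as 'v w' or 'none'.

[0] seek_light on; wire := (-1, 2)
[1] cruise off; pass (-1, 2)
[2] track_target off; pass (-1, 2)
[3] explore_frontier on (inhibit); wire := none
[4] escape off; pass none
[5] dock off; pass none
output none

none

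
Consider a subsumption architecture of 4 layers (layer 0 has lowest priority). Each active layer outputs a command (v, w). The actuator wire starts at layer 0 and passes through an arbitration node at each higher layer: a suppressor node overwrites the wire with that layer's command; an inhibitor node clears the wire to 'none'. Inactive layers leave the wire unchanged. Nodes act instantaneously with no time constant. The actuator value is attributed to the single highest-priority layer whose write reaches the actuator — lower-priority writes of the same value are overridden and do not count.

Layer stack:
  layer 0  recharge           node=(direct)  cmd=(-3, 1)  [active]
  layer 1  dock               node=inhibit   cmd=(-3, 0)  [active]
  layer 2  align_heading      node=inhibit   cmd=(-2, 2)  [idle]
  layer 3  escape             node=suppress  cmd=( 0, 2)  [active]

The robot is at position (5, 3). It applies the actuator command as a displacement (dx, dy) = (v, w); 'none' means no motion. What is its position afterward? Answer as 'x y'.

layer 0 (recharge) active — direct: (-3, 1)
layer 1 (dock) active — inhibits: none
layer 2 (align_heading) idle — unchanged: none
layer 3 (escape) active — suppresses: (0, 2)
→ actuator (0, 2)
position: (5, 3) + (0, 2) = (5, 5)

5 5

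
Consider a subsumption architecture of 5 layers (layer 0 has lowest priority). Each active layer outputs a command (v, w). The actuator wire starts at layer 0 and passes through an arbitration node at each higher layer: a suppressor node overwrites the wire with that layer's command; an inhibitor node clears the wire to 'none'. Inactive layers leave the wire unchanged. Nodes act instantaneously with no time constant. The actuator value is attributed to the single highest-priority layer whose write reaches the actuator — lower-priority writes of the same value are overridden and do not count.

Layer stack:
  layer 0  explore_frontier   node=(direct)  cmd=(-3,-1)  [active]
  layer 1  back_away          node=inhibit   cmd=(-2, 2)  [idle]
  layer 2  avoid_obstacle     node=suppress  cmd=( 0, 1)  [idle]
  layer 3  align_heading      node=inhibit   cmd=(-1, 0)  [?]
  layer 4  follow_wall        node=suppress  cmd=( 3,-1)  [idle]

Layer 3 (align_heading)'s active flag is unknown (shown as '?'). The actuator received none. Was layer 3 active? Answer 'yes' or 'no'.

yes

If layer 3 is active=yes:
  actuator would be none
If layer 3 is active=no:
  actuator would be (-3, -1)
Observed none, so layer 3 was active.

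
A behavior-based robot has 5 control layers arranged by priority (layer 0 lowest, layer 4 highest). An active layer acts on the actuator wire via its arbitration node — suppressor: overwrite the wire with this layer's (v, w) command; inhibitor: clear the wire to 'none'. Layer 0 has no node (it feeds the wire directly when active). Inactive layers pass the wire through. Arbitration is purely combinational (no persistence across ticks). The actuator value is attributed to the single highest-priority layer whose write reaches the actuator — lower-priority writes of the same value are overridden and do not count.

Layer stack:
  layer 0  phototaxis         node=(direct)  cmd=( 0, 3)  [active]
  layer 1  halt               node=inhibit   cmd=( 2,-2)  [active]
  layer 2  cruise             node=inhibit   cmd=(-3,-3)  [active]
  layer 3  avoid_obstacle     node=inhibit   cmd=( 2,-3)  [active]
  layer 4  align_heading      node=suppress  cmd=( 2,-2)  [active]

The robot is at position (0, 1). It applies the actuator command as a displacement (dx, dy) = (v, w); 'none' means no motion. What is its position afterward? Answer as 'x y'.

[0] phototaxis on; wire := (0, 3)
[1] halt on (inhibit); wire := none
[2] cruise on (inhibit); wire := none
[3] avoid_obstacle on (inhibit); wire := none
[4] align_heading on (suppress); wire := (2, -2)
output (2, -2)
position: (0, 1) + (2, -2) = (2, -1)

2 -1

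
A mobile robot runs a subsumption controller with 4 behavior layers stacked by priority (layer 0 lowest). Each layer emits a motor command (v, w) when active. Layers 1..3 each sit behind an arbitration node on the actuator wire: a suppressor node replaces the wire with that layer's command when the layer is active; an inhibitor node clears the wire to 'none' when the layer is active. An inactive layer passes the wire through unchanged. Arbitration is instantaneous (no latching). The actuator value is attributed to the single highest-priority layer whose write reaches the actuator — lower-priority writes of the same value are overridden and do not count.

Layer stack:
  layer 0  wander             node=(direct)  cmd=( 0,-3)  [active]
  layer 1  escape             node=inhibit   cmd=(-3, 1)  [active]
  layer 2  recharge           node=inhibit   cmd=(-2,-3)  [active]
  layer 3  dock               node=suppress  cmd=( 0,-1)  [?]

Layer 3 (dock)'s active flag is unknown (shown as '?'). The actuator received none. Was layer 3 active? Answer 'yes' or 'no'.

no

If layer 3 is active=yes:
  actuator would be (0, -1)
If layer 3 is active=no:
  actuator would be none
Observed none, so layer 3 was idle.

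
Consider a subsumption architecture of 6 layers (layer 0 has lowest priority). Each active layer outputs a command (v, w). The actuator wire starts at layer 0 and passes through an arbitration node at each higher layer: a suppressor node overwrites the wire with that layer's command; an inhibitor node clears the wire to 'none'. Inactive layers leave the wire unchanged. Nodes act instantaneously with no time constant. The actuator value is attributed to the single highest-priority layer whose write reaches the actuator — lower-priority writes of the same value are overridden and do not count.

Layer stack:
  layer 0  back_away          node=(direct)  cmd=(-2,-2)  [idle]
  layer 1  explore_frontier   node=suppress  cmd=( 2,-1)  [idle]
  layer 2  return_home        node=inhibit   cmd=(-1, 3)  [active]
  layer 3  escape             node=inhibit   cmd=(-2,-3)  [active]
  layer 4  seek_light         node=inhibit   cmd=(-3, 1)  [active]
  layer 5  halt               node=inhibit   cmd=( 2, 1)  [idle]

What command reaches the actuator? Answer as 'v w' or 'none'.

none

L0 back_away: idle → wire = none
L1 explore_frontier: idle → wire stays none
L2 return_home: active, inhibitor → wire = none
L3 escape: active, inhibitor → wire = none
L4 seek_light: active, inhibitor → wire = none
L5 halt: idle → wire stays none
actuator = none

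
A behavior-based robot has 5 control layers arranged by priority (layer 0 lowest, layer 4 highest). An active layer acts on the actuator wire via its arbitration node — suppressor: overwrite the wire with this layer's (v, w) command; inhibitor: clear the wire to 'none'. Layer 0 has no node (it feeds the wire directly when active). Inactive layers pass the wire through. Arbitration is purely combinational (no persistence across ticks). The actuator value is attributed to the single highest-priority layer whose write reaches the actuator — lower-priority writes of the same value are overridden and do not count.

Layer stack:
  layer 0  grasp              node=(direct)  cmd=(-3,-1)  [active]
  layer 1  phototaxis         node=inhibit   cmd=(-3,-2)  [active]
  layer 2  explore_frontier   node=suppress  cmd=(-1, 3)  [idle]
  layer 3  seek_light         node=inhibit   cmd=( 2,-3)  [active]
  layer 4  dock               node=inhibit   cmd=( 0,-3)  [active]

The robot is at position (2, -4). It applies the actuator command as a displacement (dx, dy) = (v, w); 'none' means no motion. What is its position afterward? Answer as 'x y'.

layer 0 (grasp) active — direct: (-3, -1)
layer 1 (phototaxis) active — inhibits: none
layer 2 (explore_frontier) idle — unchanged: none
layer 3 (seek_light) active — inhibits: none
layer 4 (dock) active — inhibits: none
→ actuator none
position: (2, -4) + none = (2, -4)

2 -4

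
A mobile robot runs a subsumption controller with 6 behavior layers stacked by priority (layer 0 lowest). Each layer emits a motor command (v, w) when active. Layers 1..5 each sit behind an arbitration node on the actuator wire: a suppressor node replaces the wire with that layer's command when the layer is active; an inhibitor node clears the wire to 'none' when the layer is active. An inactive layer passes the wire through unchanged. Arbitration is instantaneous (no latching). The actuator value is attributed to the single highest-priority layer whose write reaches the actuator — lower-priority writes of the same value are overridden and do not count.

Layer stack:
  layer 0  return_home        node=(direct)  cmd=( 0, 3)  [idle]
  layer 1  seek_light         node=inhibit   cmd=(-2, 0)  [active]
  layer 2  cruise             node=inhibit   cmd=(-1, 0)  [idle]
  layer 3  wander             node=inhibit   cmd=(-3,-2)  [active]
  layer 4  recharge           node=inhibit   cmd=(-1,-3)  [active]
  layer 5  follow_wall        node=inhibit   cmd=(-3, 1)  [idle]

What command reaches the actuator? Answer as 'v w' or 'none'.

layer 0 (return_home) idle — none
layer 1 (seek_light) active — inhibits: none
layer 2 (cruise) idle — unchanged: none
layer 3 (wander) active — inhibits: none
layer 4 (recharge) active — inhibits: none
layer 5 (follow_wall) idle — unchanged: none
→ actuator none

none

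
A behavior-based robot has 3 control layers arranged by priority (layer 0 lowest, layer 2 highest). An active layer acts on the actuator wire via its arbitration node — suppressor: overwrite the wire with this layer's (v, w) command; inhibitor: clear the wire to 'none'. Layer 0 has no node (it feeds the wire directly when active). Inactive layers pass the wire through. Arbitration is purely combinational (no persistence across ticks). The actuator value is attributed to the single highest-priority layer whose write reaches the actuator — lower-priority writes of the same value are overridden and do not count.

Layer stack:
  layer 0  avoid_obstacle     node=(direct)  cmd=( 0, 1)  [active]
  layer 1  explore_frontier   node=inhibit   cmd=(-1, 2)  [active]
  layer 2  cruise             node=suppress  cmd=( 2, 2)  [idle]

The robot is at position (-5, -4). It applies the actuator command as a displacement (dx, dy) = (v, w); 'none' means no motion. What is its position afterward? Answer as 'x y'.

-5 -4

[0] avoid_obstacle on; wire := (0, 1)
[1] explore_frontier on (inhibit); wire := none
[2] cruise off; pass none
output none
position: (-5, -4) + none = (-5, -4)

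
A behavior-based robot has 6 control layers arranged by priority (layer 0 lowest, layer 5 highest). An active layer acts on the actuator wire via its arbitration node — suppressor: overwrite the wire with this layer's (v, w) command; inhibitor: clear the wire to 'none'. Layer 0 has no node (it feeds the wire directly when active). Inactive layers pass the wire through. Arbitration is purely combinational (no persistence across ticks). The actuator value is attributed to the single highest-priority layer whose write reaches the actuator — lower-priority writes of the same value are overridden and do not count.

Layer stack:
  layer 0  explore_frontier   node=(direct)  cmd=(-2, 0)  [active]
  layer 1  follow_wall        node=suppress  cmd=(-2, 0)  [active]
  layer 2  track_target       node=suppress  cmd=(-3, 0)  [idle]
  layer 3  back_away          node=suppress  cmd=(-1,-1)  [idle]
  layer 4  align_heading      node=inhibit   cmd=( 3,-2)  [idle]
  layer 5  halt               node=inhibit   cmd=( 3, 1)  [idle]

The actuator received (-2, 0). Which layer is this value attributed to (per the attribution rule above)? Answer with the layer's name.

[0] explore_frontier on; wire := (-2, 0)
[1] follow_wall on (suppress); wire := (-2, 0)
[2] track_target off; pass (-2, 0)
[3] back_away off; pass (-2, 0)
[4] align_heading off; pass (-2, 0)
[5] halt off; pass (-2, 0)
output (-2, 0)
last writer: layer 1 = follow_wall

follow_wall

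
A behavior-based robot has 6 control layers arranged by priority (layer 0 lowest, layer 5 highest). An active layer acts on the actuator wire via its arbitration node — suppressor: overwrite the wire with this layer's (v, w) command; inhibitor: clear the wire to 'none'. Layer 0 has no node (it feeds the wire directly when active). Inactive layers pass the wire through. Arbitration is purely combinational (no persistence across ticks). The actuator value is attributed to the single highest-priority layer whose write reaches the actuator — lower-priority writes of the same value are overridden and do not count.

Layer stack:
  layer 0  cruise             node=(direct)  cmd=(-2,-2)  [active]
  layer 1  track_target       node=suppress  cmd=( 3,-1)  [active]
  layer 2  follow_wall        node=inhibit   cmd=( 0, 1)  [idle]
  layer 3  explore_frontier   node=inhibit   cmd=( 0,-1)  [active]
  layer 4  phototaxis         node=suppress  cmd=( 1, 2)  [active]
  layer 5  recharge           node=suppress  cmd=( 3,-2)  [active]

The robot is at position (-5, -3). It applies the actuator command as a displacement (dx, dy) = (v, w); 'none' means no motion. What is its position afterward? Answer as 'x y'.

[0] cruise on; wire := (-2, -2)
[1] track_target on (suppress); wire := (3, -1)
[2] follow_wall off; pass (3, -1)
[3] explore_frontier on (inhibit); wire := none
[4] phototaxis on (suppress); wire := (1, 2)
[5] recharge on (suppress); wire := (3, -2)
output (3, -2)
position: (-5, -3) + (3, -2) = (-2, -5)

-2 -5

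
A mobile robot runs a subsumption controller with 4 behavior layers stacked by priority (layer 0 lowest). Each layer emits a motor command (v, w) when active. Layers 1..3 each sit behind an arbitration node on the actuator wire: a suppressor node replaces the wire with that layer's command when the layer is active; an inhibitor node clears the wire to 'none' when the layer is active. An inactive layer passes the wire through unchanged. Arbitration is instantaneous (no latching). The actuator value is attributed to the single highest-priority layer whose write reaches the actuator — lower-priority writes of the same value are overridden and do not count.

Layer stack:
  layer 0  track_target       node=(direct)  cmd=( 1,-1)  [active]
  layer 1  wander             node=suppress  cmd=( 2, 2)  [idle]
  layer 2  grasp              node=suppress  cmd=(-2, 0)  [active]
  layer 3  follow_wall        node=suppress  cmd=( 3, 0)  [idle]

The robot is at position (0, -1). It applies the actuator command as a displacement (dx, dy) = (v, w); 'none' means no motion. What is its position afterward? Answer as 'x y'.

-2 -1

layer 0 (track_target) active — direct: (1, -1)
layer 1 (wander) idle — unchanged: (1, -1)
layer 2 (grasp) active — suppresses: (-2, 0)
layer 3 (follow_wall) idle — unchanged: (-2, 0)
→ actuator (-2, 0)
position: (0, -1) + (-2, 0) = (-2, -1)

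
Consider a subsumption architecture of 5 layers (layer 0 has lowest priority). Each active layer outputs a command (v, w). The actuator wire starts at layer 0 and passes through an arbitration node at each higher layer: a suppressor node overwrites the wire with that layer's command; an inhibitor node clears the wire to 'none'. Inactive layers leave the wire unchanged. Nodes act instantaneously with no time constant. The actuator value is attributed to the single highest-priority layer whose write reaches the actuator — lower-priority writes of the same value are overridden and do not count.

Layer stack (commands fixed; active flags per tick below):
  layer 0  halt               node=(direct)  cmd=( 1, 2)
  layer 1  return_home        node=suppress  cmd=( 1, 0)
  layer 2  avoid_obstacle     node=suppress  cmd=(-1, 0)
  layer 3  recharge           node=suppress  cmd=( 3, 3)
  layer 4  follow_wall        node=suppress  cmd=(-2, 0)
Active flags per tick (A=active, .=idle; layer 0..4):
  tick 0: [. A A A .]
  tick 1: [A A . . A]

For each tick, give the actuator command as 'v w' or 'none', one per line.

3 3
-2 0

tick 0:
  L0 halt: idle → wire = none
  L1 return_home: active, suppressor → wire = (1, 0)
  L2 avoid_obstacle: active, suppressor → wire = (-1, 0)
  L3 recharge: active, suppressor → wire = (3, 3)
  L4 follow_wall: idle → wire stays (3, 3)
  actuator = (3, 3)
tick 1:
  L0 halt: active, feeds wire = (1, 2)
  L1 return_home: active, suppressor → wire = (1, 0)
  L2 avoid_obstacle: idle → wire stays (1, 0)
  L3 recharge: idle → wire stays (1, 0)
  L4 follow_wall: active, suppressor → wire = (-2, 0)
  actuator = (-2, 0)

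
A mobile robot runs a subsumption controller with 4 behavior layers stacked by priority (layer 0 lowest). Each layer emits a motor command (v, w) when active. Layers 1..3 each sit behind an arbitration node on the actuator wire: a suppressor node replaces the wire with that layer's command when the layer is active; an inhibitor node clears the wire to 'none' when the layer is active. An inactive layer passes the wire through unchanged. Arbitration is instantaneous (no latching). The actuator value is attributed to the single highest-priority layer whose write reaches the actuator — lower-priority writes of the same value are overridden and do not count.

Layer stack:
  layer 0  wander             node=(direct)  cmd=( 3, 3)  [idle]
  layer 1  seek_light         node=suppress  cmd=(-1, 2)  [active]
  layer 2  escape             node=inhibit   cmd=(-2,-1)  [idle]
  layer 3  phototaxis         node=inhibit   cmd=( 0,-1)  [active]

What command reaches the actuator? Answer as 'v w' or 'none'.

none

L0 wander: idle → wire = none
L1 seek_light: active, suppressor → wire = (-1, 2)
L2 escape: idle → wire stays (-1, 2)
L3 phototaxis: active, inhibitor → wire = none
actuator = none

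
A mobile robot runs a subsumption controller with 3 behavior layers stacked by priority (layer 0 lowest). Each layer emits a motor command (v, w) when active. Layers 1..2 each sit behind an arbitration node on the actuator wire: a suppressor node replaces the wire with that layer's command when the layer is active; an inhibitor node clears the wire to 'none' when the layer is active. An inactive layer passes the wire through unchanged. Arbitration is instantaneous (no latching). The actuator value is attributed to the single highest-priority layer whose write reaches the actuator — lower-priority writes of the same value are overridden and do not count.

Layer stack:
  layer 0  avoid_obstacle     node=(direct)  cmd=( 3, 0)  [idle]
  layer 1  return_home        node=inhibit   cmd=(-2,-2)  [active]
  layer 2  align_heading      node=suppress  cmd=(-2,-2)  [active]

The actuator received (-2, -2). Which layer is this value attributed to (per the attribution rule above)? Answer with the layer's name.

align_heading

L0 avoid_obstacle: idle → wire = none
L1 return_home: active, inhibitor → wire = none
L2 align_heading: active, suppressor → wire = (-2, -2)
actuator = (-2, -2)
last writer: layer 2 = align_heading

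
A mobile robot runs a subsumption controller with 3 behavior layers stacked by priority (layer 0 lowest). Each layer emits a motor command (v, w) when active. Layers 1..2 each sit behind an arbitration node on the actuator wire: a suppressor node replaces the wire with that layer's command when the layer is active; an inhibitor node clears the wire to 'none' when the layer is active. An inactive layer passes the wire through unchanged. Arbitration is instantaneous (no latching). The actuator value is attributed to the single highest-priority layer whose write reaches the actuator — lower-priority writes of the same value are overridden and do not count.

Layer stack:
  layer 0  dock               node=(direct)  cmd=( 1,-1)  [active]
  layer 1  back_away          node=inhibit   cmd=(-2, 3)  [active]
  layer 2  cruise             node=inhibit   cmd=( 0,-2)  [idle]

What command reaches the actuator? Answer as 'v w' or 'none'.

layer 0 (dock) active — direct: (1, -1)
layer 1 (back_away) active — inhibits: none
layer 2 (cruise) idle — unchanged: none
→ actuator none

none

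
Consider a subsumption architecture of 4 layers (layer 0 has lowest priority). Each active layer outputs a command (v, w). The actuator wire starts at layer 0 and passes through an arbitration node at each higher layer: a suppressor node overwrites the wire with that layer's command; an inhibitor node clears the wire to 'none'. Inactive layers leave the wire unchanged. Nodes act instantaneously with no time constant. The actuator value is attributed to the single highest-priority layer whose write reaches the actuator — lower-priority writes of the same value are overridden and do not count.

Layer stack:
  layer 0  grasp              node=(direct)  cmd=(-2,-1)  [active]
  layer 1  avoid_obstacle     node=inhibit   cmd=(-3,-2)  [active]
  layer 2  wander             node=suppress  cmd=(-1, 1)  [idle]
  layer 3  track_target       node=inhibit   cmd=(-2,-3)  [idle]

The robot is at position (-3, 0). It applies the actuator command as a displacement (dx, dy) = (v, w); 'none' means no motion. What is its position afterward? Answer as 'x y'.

-3 0

L0 grasp: active, feeds wire = (-2, -1)
L1 avoid_obstacle: active, inhibitor → wire = none
L2 wander: idle → wire stays none
L3 track_target: idle → wire stays none
actuator = none
position: (-3, 0) + none = (-3, 0)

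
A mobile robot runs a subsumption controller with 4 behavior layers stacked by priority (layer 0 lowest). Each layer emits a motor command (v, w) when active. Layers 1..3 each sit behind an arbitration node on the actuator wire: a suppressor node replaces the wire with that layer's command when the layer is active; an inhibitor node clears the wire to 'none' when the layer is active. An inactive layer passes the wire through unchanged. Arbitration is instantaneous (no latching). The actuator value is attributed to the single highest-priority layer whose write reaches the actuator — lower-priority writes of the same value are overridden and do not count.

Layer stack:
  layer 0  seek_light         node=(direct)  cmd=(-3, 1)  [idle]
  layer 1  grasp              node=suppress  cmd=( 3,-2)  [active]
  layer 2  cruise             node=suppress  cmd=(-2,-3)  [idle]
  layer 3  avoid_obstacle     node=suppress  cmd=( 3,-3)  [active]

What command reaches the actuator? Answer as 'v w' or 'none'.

L0 seek_light: idle → wire = none
L1 grasp: active, suppressor → wire = (3, -2)
L2 cruise: idle → wire stays (3, -2)
L3 avoid_obstacle: active, suppressor → wire = (3, -3)
actuator = (3, -3)

3 -3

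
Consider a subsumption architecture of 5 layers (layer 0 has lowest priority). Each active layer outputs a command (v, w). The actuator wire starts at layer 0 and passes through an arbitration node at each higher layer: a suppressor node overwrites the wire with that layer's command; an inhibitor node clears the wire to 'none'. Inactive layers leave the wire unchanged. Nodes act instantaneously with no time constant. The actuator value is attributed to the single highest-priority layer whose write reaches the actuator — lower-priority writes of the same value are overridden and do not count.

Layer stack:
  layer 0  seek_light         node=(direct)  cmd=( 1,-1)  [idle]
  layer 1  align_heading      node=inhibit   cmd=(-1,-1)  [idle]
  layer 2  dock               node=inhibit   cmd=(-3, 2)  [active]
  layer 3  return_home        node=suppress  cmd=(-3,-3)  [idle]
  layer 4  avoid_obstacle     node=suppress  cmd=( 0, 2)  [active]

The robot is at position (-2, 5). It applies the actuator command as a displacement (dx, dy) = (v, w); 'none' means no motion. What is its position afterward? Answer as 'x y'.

L0 seek_light: idle → wire = none
L1 align_heading: idle → wire stays none
L2 dock: active, inhibitor → wire = none
L3 return_home: idle → wire stays none
L4 avoid_obstacle: active, suppressor → wire = (0, 2)
actuator = (0, 2)
position: (-2, 5) + (0, 2) = (-2, 7)

-2 7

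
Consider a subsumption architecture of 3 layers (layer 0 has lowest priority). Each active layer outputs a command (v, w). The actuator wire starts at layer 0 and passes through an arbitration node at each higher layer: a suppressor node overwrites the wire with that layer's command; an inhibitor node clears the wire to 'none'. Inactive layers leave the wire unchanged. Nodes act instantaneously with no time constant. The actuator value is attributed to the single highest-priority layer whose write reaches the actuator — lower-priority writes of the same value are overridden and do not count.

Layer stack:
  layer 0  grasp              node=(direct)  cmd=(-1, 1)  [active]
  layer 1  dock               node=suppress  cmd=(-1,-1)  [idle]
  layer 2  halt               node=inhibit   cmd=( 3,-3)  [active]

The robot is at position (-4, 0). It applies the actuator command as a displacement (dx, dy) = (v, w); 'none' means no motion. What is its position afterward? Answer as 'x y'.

layer 0 (grasp) active — direct: (-1, 1)
layer 1 (dock) idle — unchanged: (-1, 1)
layer 2 (halt) active — inhibits: none
→ actuator none
position: (-4, 0) + none = (-4, 0)

-4 0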